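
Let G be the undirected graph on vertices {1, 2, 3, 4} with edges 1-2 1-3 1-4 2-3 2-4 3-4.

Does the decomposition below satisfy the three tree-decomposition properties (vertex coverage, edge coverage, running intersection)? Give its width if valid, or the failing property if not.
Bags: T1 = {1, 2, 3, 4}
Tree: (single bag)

Yes; width 3.

Checking the three conditions: (i) the bags cover all of {1, 2, 3, 4}; (ii) for each edge, some bag contains both endpoints; (iii) the bags containing any fixed vertex form a subtree. All hold, so the decomposition is valid with width 4 − 1 = 3.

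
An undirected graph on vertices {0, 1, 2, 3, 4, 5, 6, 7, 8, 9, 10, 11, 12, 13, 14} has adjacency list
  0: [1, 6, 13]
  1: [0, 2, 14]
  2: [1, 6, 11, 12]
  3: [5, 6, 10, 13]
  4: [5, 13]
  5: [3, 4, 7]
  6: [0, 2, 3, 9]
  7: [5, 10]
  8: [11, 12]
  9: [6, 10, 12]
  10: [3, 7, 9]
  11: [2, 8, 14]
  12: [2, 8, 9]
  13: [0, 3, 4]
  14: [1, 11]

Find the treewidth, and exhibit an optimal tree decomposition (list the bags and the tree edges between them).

Treewidth 3.
Bags: B1 = {8, 11, 12, 14}  B2 = {2, 11, 12, 14}  B3 = {1, 2, 12, 14}  B4 = {1, 2, 9, 12}  B5 = {1, 2, 6, 9}  B6 = {0, 1, 6, 9}  B7 = {0, 6, 9, 10}  B8 = {0, 3, 6, 10}  B9 = {0, 3, 10, 13}  B10 = {3, 7, 10, 13}  B11 = {3, 5, 7, 13}  B12 = {4, 5, 7, 13}
Tree: B1–B2, B2–B3, B3–B4, B4–B5, B5–B6, B6–B7, B7–B8, B8–B9, B9–B10, B10–B11, B11–B12

Every bag has size at most 4, so the width is 4 − 1 = 3 and tw(G) ≤ 3. For the lower bound: the 4 vertex sets {8,11,14}, {12}, {2}, {0,1,6,9} are disjoint, each induces a connected subgraph, and every pair is joined by at least one edge of G. Contracting each set to a single vertex therefore yields K_{4} as a minor, and since treewidth is minor-monotone, tw(G) ≥ tw(K_{4}) = 3. Combining the bounds, tw(G) = 3.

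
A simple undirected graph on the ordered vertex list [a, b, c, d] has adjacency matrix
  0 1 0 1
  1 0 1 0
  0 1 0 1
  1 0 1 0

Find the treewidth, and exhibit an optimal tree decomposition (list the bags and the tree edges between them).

Every bag has size at most 3, so the width is 3 − 1 = 2 and tw(G) ≤ 2. Since c–d–a–b–c is a cycle in G, G is not acyclic. Forests are exactly the graphs of treewidth ≤ 1, so tw(G) ≥ 2. Combining the bounds, tw(G) = 2.

Treewidth 2.
Bags: B1 = {a, c, d}  B2 = {a, b, c}
Tree: B1–B2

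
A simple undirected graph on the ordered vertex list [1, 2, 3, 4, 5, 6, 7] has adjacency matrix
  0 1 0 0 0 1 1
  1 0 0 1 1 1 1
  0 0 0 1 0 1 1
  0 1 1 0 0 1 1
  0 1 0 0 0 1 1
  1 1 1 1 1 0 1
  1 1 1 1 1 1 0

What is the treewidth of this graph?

3

A width-3 tree decomposition is:
Bags: B1 = {3, 4, 6, 7}  B2 = {2, 4, 6, 7}  B3 = {2, 5, 6, 7}  B4 = {1, 2, 6, 7}
Tree: B1–B2, B2–B3, B3–B4
The largest bag has 4 vertices, giving width 3; this decomposition certifies tw(G) ≤ 3. Conversely, {1, 2, 6, 7} is a clique of size 4, and the vertices of any clique must share a bag in every tree decomposition; so some bag has ≥ 4 vertices and tw(G) ≥ 3. Combining the bounds, tw(G) = 3.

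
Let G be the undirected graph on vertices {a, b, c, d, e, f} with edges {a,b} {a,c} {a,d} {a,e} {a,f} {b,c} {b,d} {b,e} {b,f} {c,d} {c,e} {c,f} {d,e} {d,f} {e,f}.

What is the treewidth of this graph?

5

A width-5 tree decomposition is:
Bags: B1 = {a, b, c, d, e, f}
Tree: (single bag)
With just one bag of size 6, the width is 6 − 1 = 5, so tw(G) ≤ 5. On the other hand G contains the 6-clique {a, b, c, d, e, f}. A clique must lie in a single bag of any decomposition, so no decomposition can have width below 5. Hence tw(G) = 5 exactly.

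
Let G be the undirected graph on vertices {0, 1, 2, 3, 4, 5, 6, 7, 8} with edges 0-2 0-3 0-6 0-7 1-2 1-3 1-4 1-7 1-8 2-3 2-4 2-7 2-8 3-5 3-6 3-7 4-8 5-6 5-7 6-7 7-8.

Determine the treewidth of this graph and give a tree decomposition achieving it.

Each bag holds 4 vertices, so the decomposition has width 3, which upper-bounds the treewidth. For the lower bound, the 4 vertices {1, 2, 4, 8} are pairwise adjacent, and any tree decomposition puts a clique entirely inside one bag — forcing width ≥ 3. Combining the bounds, tw(G) = 3.

Treewidth 3.
One such decomposition:
Bags: B1 = {0, 2, 3, 7}  B2 = {1, 2, 3, 7}  B3 = {1, 2, 7, 8}  B4 = {1, 2, 4, 8}  B5 = {0, 3, 6, 7}  B6 = {3, 5, 6, 7}
Tree: B1–B2, B2–B3, B3–B4, B1–B5, B5–B6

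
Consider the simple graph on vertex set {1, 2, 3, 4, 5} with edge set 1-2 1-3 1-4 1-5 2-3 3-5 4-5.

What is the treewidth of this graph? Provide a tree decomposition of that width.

Each bag holds 3 vertices, so the decomposition has width 2, which upper-bounds the treewidth. Conversely, {1, 2, 3} is a clique of size 3, and the vertices of any clique must share a bag in every tree decomposition; so some bag has ≥ 3 vertices and tw(G) ≥ 2. The upper and lower bounds meet at 2, so that is the treewidth.

Treewidth 2.
One such decomposition:
Bags: B1 = {1, 3, 5}  B2 = {1, 4, 5}  B3 = {1, 2, 3}
Tree: B1–B2, B1–B3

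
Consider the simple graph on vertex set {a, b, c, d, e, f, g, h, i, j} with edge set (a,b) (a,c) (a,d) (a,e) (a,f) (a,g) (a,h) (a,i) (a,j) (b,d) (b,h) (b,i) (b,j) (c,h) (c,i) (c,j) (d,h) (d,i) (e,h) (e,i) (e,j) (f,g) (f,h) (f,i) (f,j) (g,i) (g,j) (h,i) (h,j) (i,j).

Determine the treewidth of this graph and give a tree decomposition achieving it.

The largest bag has 5 vertices, giving width 4; this decomposition certifies tw(G) ≤ 4. For the lower bound, the 5 vertices {a, f, g, i, j} are pairwise adjacent, and any tree decomposition puts a clique entirely inside one bag — forcing width ≥ 4. Therefore the treewidth is 4.

Treewidth 4.
One optimal decomposition is:
Bags: B1 = {a, c, h, i, j}  B2 = {a, b, h, i, j}  B3 = {a, f, h, i, j}  B4 = {a, e, h, i, j}  B5 = {a, f, g, i, j}  B6 = {a, b, d, h, i}
Tree: B1–B2, B1–B3, B3–B4, B3–B5, B2–B6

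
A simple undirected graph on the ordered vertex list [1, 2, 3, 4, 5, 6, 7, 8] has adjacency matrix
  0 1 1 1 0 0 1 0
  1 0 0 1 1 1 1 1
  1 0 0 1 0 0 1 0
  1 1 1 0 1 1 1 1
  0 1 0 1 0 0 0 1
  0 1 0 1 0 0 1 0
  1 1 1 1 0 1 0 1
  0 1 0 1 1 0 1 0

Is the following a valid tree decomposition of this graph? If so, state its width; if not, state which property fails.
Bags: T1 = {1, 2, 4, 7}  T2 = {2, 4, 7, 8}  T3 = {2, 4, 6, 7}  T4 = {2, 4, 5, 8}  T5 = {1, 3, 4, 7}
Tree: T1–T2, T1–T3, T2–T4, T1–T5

Every vertex of G appears in some bag (union = {1, 2, 3, 4, 5, 6, 7, 8}); every edge is covered by a bag; and for each vertex v the set of bags containing v is connected in the bag tree. The decomposition is therefore valid. The largest bag has 4 vertices, so the width is 3.

Yes; width 3.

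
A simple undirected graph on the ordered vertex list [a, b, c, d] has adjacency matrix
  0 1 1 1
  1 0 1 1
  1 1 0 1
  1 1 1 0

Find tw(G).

3

A width-3 tree decomposition is:
Bags: B1 = {a, b, c, d}
Tree: (single bag)
With just one bag of size 4, the width is 4 − 1 = 3, so tw(G) ≤ 3. For the lower bound, the 4 vertices {a, b, c, d} are pairwise adjacent, and any tree decomposition puts a clique entirely inside one bag — forcing width ≥ 3. Combining the bounds, tw(G) = 3.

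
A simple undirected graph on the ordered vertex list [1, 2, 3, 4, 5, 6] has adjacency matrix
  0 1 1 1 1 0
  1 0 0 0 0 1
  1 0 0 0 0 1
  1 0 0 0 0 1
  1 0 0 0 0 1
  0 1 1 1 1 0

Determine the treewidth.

A width-2 tree decomposition is:
Bags: B1 = {1, 3, 6}  B2 = {1, 2, 6}  B3 = {1, 4, 6}  B4 = {1, 5, 6}
Tree: B1–B2, B2–B3, B3–B4
Each bag holds 3 vertices, so the decomposition has width 2, which upper-bounds the treewidth. The edges 3–1–2–6–3 form a cycle, so G is not a tree and its treewidth is at least 2. Combining the bounds, tw(G) = 2.

2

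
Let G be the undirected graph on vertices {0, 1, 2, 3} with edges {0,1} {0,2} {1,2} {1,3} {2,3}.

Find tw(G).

2

A width-2 tree decomposition is:
Bags: B1 = {0, 1, 2}  B2 = {1, 2, 3}
Tree: B1–B2
Every bag has size at most 3, so the width is 3 − 1 = 2 and tw(G) ≤ 2. On the other hand G contains the 3-clique {0, 1, 2}. A clique must lie in a single bag of any decomposition, so no decomposition can have width below 2. Therefore the treewidth is 2.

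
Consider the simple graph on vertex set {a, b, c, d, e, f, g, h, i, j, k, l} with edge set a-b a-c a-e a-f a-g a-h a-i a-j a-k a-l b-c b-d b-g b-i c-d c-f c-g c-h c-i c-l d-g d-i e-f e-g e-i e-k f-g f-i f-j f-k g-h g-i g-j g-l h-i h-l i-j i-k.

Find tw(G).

A width-4 tree decomposition is:
Bags: B1 = {a, b, c, g, i}  B2 = {a, c, g, h, i}  B3 = {b, c, d, g, i}  B4 = {a, c, f, g, i}  B5 = {a, e, f, g, i}  B6 = {a, c, g, h, l}  B7 = {a, f, g, i, j}  B8 = {a, e, f, i, k}
Tree: B1–B2, B1–B3, B2–B4, B4–B5, B2–B6, B5–B7, B5–B8
Every bag has size at most 5, so the width is 5 − 1 = 4 and tw(G) ≤ 4. For the lower bound, the 5 vertices {a, c, g, h, l} are pairwise adjacent, and any tree decomposition puts a clique entirely inside one bag — forcing width ≥ 4. Combining the bounds, tw(G) = 4.

4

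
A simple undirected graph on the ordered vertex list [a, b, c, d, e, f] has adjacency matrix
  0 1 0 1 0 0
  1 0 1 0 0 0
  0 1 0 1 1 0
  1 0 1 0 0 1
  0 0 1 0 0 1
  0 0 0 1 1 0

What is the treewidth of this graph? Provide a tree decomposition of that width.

Every bag has size at most 3, so the width is 3 − 1 = 2 and tw(G) ≤ 2. For the lower bound, G contains the cycle f–e–c–d–f, so G is not a forest; only forests have treewidth ≤ 1, hence tw(G) ≥ 2. Combining the bounds, tw(G) = 2.

Treewidth 2.
One optimal decomposition is:
Bags: B1 = {d, e, f}  B2 = {c, d, e}  B3 = {a, c, d}  B4 = {a, b, c}
Tree: B1–B2, B2–B3, B3–B4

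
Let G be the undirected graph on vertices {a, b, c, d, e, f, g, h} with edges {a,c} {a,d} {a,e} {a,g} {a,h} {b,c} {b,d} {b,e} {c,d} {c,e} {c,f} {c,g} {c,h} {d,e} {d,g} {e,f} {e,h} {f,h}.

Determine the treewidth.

3

A width-3 tree decomposition is:
Bags: B1 = {a, c, e, h}  B2 = {a, c, d, e}  B3 = {b, c, d, e}  B4 = {c, e, f, h}  B5 = {a, c, d, g}
Tree: B1–B2, B2–B3, B1–B4, B2–B5
Every bag has size at most 4, so the width is 4 − 1 = 3 and tw(G) ≤ 3. Conversely, {a, c, d, g} is a clique of size 4, and the vertices of any clique must share a bag in every tree decomposition; so some bag has ≥ 4 vertices and tw(G) ≥ 3. Therefore the treewidth is 3.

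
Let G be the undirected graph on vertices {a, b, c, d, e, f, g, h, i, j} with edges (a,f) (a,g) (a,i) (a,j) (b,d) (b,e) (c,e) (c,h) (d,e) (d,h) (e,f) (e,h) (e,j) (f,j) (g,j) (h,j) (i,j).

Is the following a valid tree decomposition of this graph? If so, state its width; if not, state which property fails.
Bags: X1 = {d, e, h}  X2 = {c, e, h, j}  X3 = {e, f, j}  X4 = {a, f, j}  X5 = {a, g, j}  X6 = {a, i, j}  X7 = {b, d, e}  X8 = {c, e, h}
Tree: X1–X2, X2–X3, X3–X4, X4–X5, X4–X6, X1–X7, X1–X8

A tree decomposition must satisfy three properties: every vertex lies in some bag; for every edge, both endpoints lie together in some bag; and for every vertex, the bags containing it form a connected subtree. Here bags containing vertex c are not connected in the tree, so the decomposition is invalid.

No — bags containing vertex c are not connected in the tree.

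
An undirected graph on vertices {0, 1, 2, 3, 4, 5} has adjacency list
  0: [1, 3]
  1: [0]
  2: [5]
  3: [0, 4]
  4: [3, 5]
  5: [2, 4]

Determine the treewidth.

1

A width-1 tree decomposition is:
Bags: B1 = {2, 5}  B2 = {4, 5}  B3 = {3, 4}  B4 = {0, 3}  B5 = {0, 1}
Tree: B1–B2, B2–B3, B3–B4, B4–B5
Each bag holds 2 vertices, so the decomposition has width 1, which upper-bounds the treewidth. Since G has at least one edge (e.g. 2–5), it is not an edgeless graph, so tw(G) ≥ 1. Therefore the treewidth is 1.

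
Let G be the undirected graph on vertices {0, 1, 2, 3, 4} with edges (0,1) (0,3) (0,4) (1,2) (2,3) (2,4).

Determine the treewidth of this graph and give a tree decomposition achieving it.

Treewidth 2.
One such decomposition:
Bags: B1 = {0, 1, 2}  B2 = {0, 2, 4}  B3 = {0, 2, 3}
Tree: B1–B2, B2–B3

Every bag has size at most 3, so the width is 3 − 1 = 2 and tw(G) ≤ 2. For the lower bound, G contains the cycle 0–1–2–4–0, so G is not a forest; only forests have treewidth ≤ 1, hence tw(G) ≥ 2. Hence tw(G) = 2 exactly.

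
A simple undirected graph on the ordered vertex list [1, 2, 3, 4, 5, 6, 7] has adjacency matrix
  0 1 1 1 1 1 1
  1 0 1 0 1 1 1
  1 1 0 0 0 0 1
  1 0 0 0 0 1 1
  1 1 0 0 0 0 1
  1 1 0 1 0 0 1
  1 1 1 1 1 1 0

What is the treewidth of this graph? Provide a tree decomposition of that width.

Treewidth 3.
One optimal decomposition is:
Bags: B1 = {1, 2, 6, 7}  B2 = {1, 4, 6, 7}  B3 = {1, 2, 3, 7}  B4 = {1, 2, 5, 7}
Tree: B1–B2, B1–B3, B1–B4

Each bag holds 4 vertices, so the decomposition has width 3, which upper-bounds the treewidth. For the lower bound, the 4 vertices {1, 2, 3, 7} are pairwise adjacent, and any tree decomposition puts a clique entirely inside one bag — forcing width ≥ 3. Therefore the treewidth is 3.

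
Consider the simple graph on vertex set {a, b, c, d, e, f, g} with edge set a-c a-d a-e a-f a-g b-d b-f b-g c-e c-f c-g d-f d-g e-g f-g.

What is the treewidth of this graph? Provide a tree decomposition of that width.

Treewidth 3.
One optimal decomposition is:
Bags: B1 = {a, c, f, g}  B2 = {a, d, f, g}  B3 = {b, d, f, g}  B4 = {a, c, e, g}
Tree: B1–B2, B2–B3, B1–B4

Each bag holds 4 vertices, so the decomposition has width 3, which upper-bounds the treewidth. For the lower bound, the 4 vertices {a, c, e, g} are pairwise adjacent, and any tree decomposition puts a clique entirely inside one bag — forcing width ≥ 3. Hence tw(G) = 3 exactly.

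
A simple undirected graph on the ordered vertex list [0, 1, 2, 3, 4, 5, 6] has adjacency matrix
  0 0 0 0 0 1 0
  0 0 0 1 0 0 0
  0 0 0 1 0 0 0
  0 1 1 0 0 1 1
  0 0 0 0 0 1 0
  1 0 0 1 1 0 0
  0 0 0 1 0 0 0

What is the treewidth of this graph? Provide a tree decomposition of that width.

Treewidth 1.
Bags: B1 = {4, 5}  B2 = {3, 5}  B3 = {0, 5}  B4 = {1, 3}  B5 = {3, 6}  B6 = {2, 3}
Tree: B1–B2, B2–B3, B2–B4, B2–B5, B2–B6

The largest bag has 2 vertices, giving width 1; this decomposition certifies tw(G) ≤ 1. Since G has at least one edge (e.g. 5–4), it is not an edgeless graph, so tw(G) ≥ 1. Combining the bounds, tw(G) = 1.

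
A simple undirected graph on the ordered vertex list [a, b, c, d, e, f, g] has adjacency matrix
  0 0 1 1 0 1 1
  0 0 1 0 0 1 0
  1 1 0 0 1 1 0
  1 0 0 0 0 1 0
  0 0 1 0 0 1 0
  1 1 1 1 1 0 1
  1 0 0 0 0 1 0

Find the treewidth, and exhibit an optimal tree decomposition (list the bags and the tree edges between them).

Treewidth 2.
One optimal decomposition is:
Bags: B1 = {b, c, f}  B2 = {a, c, f}  B3 = {a, d, f}  B4 = {a, f, g}  B5 = {c, e, f}
Tree: B1–B2, B2–B3, B3–B4, B2–B5

Every bag has size at most 3, so the width is 3 − 1 = 2 and tw(G) ≤ 2. Conversely, {a, d, f} is a clique of size 3, and the vertices of any clique must share a bag in every tree decomposition; so some bag has ≥ 3 vertices and tw(G) ≥ 2. The upper and lower bounds meet at 2, so that is the treewidth.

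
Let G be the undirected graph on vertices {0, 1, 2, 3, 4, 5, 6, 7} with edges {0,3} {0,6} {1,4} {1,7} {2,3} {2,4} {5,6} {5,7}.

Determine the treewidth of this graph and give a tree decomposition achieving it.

Each bag holds 3 vertices, so the decomposition has width 2, which upper-bounds the treewidth. The edges 0–6–5–7–1–4–2–3–0 form a cycle, so G is not a tree and its treewidth is at least 2. The upper and lower bounds meet at 2, so that is the treewidth.

Treewidth 2.
Bags: B1 = {0, 5, 6}  B2 = {0, 5, 7}  B3 = {0, 1, 7}  B4 = {0, 1, 4}  B5 = {0, 2, 4}  B6 = {0, 2, 3}
Tree: B1–B2, B2–B3, B3–B4, B4–B5, B5–B6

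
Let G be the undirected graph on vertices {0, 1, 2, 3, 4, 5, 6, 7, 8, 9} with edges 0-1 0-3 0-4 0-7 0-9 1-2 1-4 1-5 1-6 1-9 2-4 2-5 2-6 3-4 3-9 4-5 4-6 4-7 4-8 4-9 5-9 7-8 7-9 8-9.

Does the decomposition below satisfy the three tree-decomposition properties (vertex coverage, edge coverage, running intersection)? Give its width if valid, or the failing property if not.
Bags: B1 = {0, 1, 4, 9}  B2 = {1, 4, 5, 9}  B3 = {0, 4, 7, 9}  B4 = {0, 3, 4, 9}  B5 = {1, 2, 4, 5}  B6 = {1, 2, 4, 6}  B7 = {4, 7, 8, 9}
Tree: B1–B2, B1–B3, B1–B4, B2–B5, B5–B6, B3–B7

Yes; width 3.

Checking the three conditions: (i) the bags cover all of {0, 1, 2, 3, 4, 5, 6, 7, 8, 9}; (ii) for each edge, some bag contains both endpoints; (iii) the bags containing any fixed vertex form a subtree. All hold, so the decomposition is valid with width 4 − 1 = 3.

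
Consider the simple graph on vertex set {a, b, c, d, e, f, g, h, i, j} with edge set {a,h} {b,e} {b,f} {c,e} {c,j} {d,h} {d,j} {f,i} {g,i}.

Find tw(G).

1

A width-1 tree decomposition is:
Bags: B1 = {a, h}  B2 = {d, h}  B3 = {d, j}  B4 = {c, j}  B5 = {c, e}  B6 = {b, e}  B7 = {b, f}  B8 = {f, i}  B9 = {g, i}
Tree: B1–B2, B2–B3, B3–B4, B4–B5, B5–B6, B6–B7, B7–B8, B8–B9
The largest bag has 2 vertices, giving width 1; this decomposition certifies tw(G) ≤ 1. G has an edge, so its treewidth is at least 1. Hence tw(G) = 1 exactly.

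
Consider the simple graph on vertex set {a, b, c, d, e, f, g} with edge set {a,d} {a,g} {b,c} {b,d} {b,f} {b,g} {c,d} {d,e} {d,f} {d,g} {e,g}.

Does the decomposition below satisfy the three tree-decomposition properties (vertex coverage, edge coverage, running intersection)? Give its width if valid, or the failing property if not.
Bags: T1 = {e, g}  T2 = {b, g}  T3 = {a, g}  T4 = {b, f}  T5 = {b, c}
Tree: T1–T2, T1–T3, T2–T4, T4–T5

A tree decomposition must satisfy three properties: every vertex lies in some bag; for every edge, both endpoints lie together in some bag; and for every vertex, the bags containing it form a connected subtree. Here vertex d appears in no bag, so the decomposition is invalid.

No — vertex d appears in no bag.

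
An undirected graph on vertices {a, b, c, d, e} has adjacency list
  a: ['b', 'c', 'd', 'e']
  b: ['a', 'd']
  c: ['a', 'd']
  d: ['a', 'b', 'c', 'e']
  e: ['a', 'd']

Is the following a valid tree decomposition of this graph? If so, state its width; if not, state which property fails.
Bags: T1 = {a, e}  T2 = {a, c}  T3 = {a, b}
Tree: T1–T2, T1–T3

A tree decomposition must satisfy three properties: every vertex lies in some bag; for every edge, both endpoints lie together in some bag; and for every vertex, the bags containing it form a connected subtree. Here vertex d appears in no bag, so the decomposition is invalid.

No — vertex d appears in no bag.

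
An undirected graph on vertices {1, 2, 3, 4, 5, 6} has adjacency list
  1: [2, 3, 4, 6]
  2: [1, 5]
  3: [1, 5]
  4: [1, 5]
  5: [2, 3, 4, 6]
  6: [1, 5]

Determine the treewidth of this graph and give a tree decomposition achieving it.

Every bag has size at most 3, so the width is 3 − 1 = 2 and tw(G) ≤ 2. The edges 2–1–3–5–2 form a cycle, so G is not a tree and its treewidth is at least 2. Hence tw(G) = 2 exactly.

Treewidth 2.
Bags: B1 = {1, 2, 5}  B2 = {1, 3, 5}  B3 = {1, 4, 5}  B4 = {1, 5, 6}
Tree: B1–B2, B2–B3, B3–B4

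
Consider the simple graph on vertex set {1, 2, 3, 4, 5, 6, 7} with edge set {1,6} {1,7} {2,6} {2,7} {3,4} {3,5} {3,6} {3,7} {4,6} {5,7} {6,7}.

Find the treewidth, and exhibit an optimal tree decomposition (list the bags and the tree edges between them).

Every bag has size at most 3, so the width is 3 − 1 = 2 and tw(G) ≤ 2. Conversely, {3, 5, 7} is a clique of size 3, and the vertices of any clique must share a bag in every tree decomposition; so some bag has ≥ 3 vertices and tw(G) ≥ 2. Hence tw(G) = 2 exactly.

Treewidth 2.
One optimal decomposition is:
Bags: B1 = {1, 6, 7}  B2 = {2, 6, 7}  B3 = {3, 6, 7}  B4 = {3, 4, 6}  B5 = {3, 5, 7}
Tree: B1–B2, B2–B3, B3–B4, B3–B5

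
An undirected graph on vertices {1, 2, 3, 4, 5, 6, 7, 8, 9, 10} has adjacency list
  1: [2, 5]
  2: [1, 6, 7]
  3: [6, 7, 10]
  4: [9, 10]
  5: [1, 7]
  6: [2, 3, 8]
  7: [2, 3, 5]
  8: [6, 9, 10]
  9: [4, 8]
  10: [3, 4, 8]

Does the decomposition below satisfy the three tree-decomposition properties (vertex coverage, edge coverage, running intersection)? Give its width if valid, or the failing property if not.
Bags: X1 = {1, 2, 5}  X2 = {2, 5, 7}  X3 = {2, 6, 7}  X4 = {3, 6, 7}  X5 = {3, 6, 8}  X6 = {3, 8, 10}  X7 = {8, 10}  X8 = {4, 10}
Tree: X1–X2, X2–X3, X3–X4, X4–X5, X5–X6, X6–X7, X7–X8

A tree decomposition must satisfy three properties: every vertex lies in some bag; for every edge, both endpoints lie together in some bag; and for every vertex, the bags containing it form a connected subtree. Here vertex 9 appears in no bag, so the decomposition is invalid.

No — vertex 9 appears in no bag.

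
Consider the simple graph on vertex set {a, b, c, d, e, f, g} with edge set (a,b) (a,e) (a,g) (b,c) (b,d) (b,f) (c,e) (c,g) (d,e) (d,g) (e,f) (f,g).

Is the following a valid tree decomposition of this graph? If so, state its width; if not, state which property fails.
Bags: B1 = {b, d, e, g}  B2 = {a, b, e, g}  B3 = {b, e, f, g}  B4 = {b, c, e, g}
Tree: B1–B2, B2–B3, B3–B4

Yes; width 3.

Every vertex of G appears in some bag (union = {a, b, c, d, e, f, g}); every edge is covered by a bag; and for each vertex v the set of bags containing v is connected in the bag tree. The decomposition is therefore valid. The largest bag has 4 vertices, so the width is 3.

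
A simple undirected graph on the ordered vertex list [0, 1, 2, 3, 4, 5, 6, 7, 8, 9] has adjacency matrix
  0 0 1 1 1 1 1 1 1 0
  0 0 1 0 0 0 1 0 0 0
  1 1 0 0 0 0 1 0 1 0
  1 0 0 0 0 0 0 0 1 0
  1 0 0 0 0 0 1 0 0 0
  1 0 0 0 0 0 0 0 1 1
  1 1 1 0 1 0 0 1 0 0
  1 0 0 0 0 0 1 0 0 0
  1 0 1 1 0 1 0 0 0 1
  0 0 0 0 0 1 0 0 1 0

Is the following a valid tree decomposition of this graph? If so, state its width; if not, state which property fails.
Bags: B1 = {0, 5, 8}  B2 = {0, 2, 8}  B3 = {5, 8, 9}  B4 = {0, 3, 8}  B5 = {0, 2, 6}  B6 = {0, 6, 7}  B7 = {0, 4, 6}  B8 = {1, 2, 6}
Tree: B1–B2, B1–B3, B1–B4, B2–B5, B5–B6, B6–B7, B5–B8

Yes; width 2.

Vertex coverage: the bags together contain {0, 1, 2, 3, 4, 5, 6, 7, 8, 9}, the full vertex set. Edge coverage: each edge of G has both endpoints in at least one bag. Running intersection: for every vertex, the bags containing it form a connected subtree. All three properties hold, so this is a valid tree decomposition of width max|bag| − 1 = 2, and hence tw(G) ≤ 2.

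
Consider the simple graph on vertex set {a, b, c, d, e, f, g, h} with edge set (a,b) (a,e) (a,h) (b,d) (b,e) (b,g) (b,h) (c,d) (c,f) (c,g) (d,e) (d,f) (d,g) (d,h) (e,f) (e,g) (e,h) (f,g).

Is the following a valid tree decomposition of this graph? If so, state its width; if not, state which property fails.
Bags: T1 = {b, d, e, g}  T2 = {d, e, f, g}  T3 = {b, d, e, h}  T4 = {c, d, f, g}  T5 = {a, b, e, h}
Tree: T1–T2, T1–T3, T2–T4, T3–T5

Every vertex of G appears in some bag (union = {a, b, c, d, e, f, g, h}); every edge is covered by a bag; and for each vertex v the set of bags containing v is connected in the bag tree. The decomposition is therefore valid. The largest bag has 4 vertices, so the width is 3.

Yes; width 3.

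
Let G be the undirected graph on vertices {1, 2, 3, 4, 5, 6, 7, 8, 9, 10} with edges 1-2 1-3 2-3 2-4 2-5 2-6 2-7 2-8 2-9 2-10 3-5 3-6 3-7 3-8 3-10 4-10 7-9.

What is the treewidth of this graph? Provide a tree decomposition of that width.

Every bag has size at most 3, so the width is 3 − 1 = 2 and tw(G) ≤ 2. Conversely, {2, 7, 9} is a clique of size 3, and the vertices of any clique must share a bag in every tree decomposition; so some bag has ≥ 3 vertices and tw(G) ≥ 2. Hence tw(G) = 2 exactly.

Treewidth 2.
One optimal decomposition is:
Bags: B1 = {2, 3, 10}  B2 = {2, 4, 10}  B3 = {2, 3, 5}  B4 = {2, 3, 7}  B5 = {2, 3, 6}  B6 = {2, 7, 9}  B7 = {2, 3, 8}  B8 = {1, 2, 3}
Tree: B1–B2, B1–B3, B1–B4, B3–B5, B4–B6, B1–B7, B1–B8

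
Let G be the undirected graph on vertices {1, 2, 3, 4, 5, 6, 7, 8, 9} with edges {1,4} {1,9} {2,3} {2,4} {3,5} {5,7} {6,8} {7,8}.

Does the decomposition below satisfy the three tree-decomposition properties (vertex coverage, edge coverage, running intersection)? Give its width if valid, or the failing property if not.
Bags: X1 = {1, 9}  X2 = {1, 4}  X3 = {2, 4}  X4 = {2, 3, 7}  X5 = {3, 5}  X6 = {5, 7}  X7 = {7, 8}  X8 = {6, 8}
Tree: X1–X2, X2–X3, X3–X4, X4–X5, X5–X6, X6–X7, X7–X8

A tree decomposition must satisfy three properties: every vertex lies in some bag; for every edge, both endpoints lie together in some bag; and for every vertex, the bags containing it form a connected subtree. Here bags containing vertex 7 are not connected in the tree, so the decomposition is invalid.

No — bags containing vertex 7 are not connected in the tree.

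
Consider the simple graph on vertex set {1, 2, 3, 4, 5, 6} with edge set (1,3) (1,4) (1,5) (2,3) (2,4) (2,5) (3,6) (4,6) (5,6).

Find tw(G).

3

A width-3 tree decomposition is:
Bags: B1 = {1, 3, 4, 5}  B2 = {2, 3, 4, 5}  B3 = {3, 4, 5, 6}
Tree: B1–B2, B2–B3
Every bag has size at most 4, so the width is 4 − 1 = 3 and tw(G) ≤ 3. For the lower bound: the 4 vertex sets {1,3}, {2,5}, {4}, {6} are disjoint, each induces a connected subgraph, and every pair is joined by at least one edge of G. Contracting each set to a single vertex therefore yields K_{4} as a minor, and since treewidth is minor-monotone, tw(G) ≥ tw(K_{4}) = 3. Combining the bounds, tw(G) = 3.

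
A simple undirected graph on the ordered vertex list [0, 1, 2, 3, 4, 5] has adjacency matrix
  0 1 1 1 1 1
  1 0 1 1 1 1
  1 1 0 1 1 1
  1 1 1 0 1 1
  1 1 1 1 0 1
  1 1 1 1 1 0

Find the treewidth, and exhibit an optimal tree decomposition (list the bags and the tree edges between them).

With just one bag of size 6, the width is 6 − 1 = 5, so tw(G) ≤ 5. Conversely, {0, 1, 2, 3, 4, 5} is a clique of size 6, and the vertices of any clique must share a bag in every tree decomposition; so some bag has ≥ 6 vertices and tw(G) ≥ 5. Hence tw(G) = 5 exactly.

Treewidth 5.
Bags: B1 = {0, 1, 2, 3, 4, 5}
Tree: (single bag)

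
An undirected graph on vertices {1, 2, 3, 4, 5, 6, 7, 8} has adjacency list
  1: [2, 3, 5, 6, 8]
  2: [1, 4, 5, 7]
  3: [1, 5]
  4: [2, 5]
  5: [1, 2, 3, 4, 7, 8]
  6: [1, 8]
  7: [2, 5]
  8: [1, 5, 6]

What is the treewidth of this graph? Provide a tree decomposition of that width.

Each bag holds 3 vertices, so the decomposition has width 2, which upper-bounds the treewidth. Conversely, {1, 5, 8} is a clique of size 3, and the vertices of any clique must share a bag in every tree decomposition; so some bag has ≥ 3 vertices and tw(G) ≥ 2. Hence tw(G) = 2 exactly.

Treewidth 2.
Bags: B1 = {1, 5, 8}  B2 = {1, 2, 5}  B3 = {2, 4, 5}  B4 = {1, 3, 5}  B5 = {2, 5, 7}  B6 = {1, 6, 8}
Tree: B1–B2, B2–B3, B1–B4, B3–B5, B1–B6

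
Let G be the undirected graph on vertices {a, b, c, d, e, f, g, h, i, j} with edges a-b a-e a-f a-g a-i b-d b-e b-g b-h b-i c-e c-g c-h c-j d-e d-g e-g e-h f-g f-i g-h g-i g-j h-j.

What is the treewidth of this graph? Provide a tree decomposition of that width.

The largest bag has 4 vertices, giving width 3; this decomposition certifies tw(G) ≤ 3. Conversely, {c, g, h, j} is a clique of size 4, and the vertices of any clique must share a bag in every tree decomposition; so some bag has ≥ 4 vertices and tw(G) ≥ 3. Combining the bounds, tw(G) = 3.

Treewidth 3.
Bags: B1 = {b, d, e, g}  B2 = {b, e, g, h}  B3 = {c, e, g, h}  B4 = {a, b, e, g}  B5 = {a, b, g, i}  B6 = {a, f, g, i}  B7 = {c, g, h, j}
Tree: B1–B2, B2–B3, B1–B4, B4–B5, B5–B6, B3–B7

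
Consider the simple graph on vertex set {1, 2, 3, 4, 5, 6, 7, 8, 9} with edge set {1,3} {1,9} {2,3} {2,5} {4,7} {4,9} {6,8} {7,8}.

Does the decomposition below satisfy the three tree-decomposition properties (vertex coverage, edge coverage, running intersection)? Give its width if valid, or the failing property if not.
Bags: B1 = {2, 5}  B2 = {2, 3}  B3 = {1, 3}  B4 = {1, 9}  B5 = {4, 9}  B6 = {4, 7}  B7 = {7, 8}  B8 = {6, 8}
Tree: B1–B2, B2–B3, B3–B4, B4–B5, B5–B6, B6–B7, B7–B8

Yes; width 1.

Vertex coverage: the bags together contain {1, 2, 3, 4, 5, 6, 7, 8, 9}, the full vertex set. Edge coverage: each edge of G has both endpoints in at least one bag. Running intersection: for every vertex, the bags containing it form a connected subtree. All three properties hold, so this is a valid tree decomposition of width max|bag| − 1 = 1, and hence tw(G) ≤ 1.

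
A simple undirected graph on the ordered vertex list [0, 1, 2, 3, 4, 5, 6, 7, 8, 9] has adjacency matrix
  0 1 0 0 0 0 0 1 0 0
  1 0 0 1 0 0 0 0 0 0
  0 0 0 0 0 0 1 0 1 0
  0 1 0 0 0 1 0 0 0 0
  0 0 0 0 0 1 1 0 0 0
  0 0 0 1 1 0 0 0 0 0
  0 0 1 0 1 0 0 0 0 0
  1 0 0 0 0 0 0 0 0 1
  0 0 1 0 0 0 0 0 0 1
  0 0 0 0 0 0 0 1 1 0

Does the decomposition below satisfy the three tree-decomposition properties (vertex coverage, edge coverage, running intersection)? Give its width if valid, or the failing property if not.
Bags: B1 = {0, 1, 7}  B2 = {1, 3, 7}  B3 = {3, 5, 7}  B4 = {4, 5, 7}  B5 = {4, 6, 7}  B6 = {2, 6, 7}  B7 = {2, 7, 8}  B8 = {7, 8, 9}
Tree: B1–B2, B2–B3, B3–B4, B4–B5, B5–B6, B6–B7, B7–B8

Yes; width 2.

Vertex coverage: the bags together contain {0, 1, 2, 3, 4, 5, 6, 7, 8, 9}, the full vertex set. Edge coverage: each edge of G has both endpoints in at least one bag. Running intersection: for every vertex, the bags containing it form a connected subtree. All three properties hold, so this is a valid tree decomposition of width max|bag| − 1 = 2, and hence tw(G) ≤ 2.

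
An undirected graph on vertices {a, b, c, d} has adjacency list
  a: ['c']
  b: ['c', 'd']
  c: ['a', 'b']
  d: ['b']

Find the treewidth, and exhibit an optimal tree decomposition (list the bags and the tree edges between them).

Treewidth 1.
One optimal decomposition is:
Bags: B1 = {a, c}  B2 = {b, c}  B3 = {b, d}
Tree: B1–B2, B2–B3

Every bag has size at most 2, so the width is 2 − 1 = 1 and tw(G) ≤ 1. Any graph with an edge has treewidth ≥ 1, and G has the edge a–c. Combining the bounds, tw(G) = 1.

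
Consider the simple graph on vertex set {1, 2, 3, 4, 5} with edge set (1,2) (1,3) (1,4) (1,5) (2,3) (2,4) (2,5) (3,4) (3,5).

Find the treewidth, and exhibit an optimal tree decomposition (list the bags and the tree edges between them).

Each bag holds 4 vertices, so the decomposition has width 3, which upper-bounds the treewidth. On the other hand G contains the 4-clique {1, 2, 3, 4}. A clique must lie in a single bag of any decomposition, so no decomposition can have width below 3. The upper and lower bounds meet at 3, so that is the treewidth.

Treewidth 3.
One optimal decomposition is:
Bags: B1 = {1, 2, 3, 5}  B2 = {1, 2, 3, 4}
Tree: B1–B2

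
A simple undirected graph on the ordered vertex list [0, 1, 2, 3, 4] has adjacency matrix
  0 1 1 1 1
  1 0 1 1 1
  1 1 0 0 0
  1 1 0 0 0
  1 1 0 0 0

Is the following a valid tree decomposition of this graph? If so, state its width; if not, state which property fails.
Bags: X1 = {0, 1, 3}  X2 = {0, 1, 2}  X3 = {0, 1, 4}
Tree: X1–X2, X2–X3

Vertex coverage: the bags together contain {0, 1, 2, 3, 4}, the full vertex set. Edge coverage: each edge of G has both endpoints in at least one bag. Running intersection: for every vertex, the bags containing it form a connected subtree. All three properties hold, so this is a valid tree decomposition of width max|bag| − 1 = 2, and hence tw(G) ≤ 2.

Yes; width 2.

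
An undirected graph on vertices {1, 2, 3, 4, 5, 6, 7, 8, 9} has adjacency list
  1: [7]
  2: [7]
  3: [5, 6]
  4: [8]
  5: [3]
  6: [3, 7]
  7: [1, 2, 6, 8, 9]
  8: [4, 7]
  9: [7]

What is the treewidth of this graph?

1

A width-1 tree decomposition is:
Bags: B1 = {6, 7}  B2 = {1, 7}  B3 = {7, 9}  B4 = {3, 6}  B5 = {2, 7}  B6 = {7, 8}  B7 = {4, 8}  B8 = {3, 5}
Tree: B1–B2, B2–B3, B1–B4, B2–B5, B3–B6, B6–B7, B4–B8
The largest bag has 2 vertices, giving width 1; this decomposition certifies tw(G) ≤ 1. Any graph with an edge has treewidth ≥ 1, and G has the edge 7–6. Hence tw(G) = 1 exactly.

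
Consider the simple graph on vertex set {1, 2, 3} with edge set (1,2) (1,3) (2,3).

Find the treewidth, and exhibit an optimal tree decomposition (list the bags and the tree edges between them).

Treewidth 2.
One such decomposition:
Bags: B1 = {1, 2, 3}
Tree: (single bag)

With just one bag of size 3, the width is 3 − 1 = 2, so tw(G) ≤ 2. For the lower bound, the 3 vertices {1, 2, 3} are pairwise adjacent, and any tree decomposition puts a clique entirely inside one bag — forcing width ≥ 2. Hence tw(G) = 2 exactly.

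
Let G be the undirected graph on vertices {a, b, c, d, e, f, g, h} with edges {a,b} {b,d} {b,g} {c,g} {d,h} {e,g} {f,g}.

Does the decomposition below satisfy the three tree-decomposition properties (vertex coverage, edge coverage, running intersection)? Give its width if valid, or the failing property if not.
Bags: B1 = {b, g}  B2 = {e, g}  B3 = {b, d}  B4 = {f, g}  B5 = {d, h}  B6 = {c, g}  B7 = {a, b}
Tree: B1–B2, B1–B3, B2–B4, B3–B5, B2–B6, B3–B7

Yes; width 1.

Vertex coverage: the bags together contain {a, b, c, d, e, f, g, h}, the full vertex set. Edge coverage: each edge of G has both endpoints in at least one bag. Running intersection: for every vertex, the bags containing it form a connected subtree. All three properties hold, so this is a valid tree decomposition of width max|bag| − 1 = 1, and hence tw(G) ≤ 1.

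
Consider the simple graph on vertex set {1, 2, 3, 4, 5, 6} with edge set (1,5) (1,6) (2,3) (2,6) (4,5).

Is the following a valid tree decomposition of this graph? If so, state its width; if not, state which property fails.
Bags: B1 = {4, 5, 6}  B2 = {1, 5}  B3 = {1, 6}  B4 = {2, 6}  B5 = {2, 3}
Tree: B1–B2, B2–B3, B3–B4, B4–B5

A tree decomposition must satisfy three properties: every vertex lies in some bag; for every edge, both endpoints lie together in some bag; and for every vertex, the bags containing it form a connected subtree. Here bags containing vertex 6 are not connected in the tree, so the decomposition is invalid.

No — bags containing vertex 6 are not connected in the tree.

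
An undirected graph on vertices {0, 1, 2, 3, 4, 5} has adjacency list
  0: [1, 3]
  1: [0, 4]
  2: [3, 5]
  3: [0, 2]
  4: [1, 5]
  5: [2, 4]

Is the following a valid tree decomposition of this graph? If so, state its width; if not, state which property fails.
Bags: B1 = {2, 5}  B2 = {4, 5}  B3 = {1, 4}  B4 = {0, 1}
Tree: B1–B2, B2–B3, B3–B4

A tree decomposition must satisfy three properties: every vertex lies in some bag; for every edge, both endpoints lie together in some bag; and for every vertex, the bags containing it form a connected subtree. Here vertex 3 appears in no bag, so the decomposition is invalid.

No — vertex 3 appears in no bag.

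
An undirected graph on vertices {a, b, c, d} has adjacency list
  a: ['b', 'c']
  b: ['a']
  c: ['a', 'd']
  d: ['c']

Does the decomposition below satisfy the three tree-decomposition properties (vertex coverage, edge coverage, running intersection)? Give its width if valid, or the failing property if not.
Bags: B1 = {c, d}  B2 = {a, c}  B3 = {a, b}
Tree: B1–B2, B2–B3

Every vertex of G appears in some bag (union = {a, b, c, d}); every edge is covered by a bag; and for each vertex v the set of bags containing v is connected in the bag tree. The decomposition is therefore valid. The largest bag has 2 vertices, so the width is 1.

Yes; width 1.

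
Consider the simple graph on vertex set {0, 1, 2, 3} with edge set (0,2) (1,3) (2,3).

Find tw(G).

1

A width-1 tree decomposition is:
Bags: B1 = {0, 2}  B2 = {2, 3}  B3 = {1, 3}
Tree: B1–B2, B2–B3
The largest bag has 2 vertices, giving width 1; this decomposition certifies tw(G) ≤ 1. G has an edge, so its treewidth is at least 1. Hence tw(G) = 1 exactly.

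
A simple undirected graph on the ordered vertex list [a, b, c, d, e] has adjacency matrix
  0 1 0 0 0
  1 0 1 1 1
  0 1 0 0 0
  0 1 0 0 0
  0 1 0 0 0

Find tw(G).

A width-1 tree decomposition is:
Bags: B1 = {b, d}  B2 = {a, b}  B3 = {b, e}  B4 = {b, c}
Tree: B1–B2, B1–B3, B1–B4
Every bag has size at most 2, so the width is 2 − 1 = 1 and tw(G) ≤ 1. Since G has at least one edge (e.g. b–d), it is not an edgeless graph, so tw(G) ≥ 1. Combining the bounds, tw(G) = 1.

1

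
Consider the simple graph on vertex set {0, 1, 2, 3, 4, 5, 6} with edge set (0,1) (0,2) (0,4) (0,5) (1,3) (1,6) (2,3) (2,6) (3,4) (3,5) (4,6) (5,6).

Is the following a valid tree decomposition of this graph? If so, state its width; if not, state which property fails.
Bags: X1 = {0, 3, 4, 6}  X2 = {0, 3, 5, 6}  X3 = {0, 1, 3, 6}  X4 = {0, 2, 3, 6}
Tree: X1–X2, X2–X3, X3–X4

Yes; width 3.

Checking the three conditions: (i) the bags cover all of {0, 1, 2, 3, 4, 5, 6}; (ii) for each edge, some bag contains both endpoints; (iii) the bags containing any fixed vertex form a subtree. All hold, so the decomposition is valid with width 4 − 1 = 3.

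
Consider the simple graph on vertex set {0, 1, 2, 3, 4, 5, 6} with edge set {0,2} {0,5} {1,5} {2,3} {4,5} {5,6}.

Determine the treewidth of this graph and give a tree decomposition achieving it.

The largest bag has 2 vertices, giving width 1; this decomposition certifies tw(G) ≤ 1. Any graph with an edge has treewidth ≥ 1, and G has the edge 5–4. The upper and lower bounds meet at 1, so that is the treewidth.

Treewidth 1.
Bags: B1 = {4, 5}  B2 = {0, 5}  B3 = {0, 2}  B4 = {2, 3}  B5 = {1, 5}  B6 = {5, 6}
Tree: B1–B2, B2–B3, B3–B4, B1–B5, B2–B6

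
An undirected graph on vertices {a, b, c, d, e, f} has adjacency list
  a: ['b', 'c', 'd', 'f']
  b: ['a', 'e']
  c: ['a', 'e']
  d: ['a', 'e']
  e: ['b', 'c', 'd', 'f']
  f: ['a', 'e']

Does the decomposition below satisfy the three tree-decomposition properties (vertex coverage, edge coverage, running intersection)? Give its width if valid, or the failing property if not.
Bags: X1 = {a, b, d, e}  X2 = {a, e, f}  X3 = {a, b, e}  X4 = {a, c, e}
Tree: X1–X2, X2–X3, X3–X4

No — bags containing vertex b are not connected in the tree.

A tree decomposition must satisfy three properties: every vertex lies in some bag; for every edge, both endpoints lie together in some bag; and for every vertex, the bags containing it form a connected subtree. Here bags containing vertex b are not connected in the tree, so the decomposition is invalid.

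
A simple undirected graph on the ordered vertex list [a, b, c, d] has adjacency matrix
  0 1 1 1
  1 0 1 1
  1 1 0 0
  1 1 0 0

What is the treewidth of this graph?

2

A width-2 tree decomposition is:
Bags: B1 = {a, b, d}  B2 = {a, b, c}
Tree: B1–B2
Every bag has size at most 3, so the width is 3 − 1 = 2 and tw(G) ≤ 2. On the other hand G contains the 3-clique {a, b, d}. A clique must lie in a single bag of any decomposition, so no decomposition can have width below 2. Hence tw(G) = 2 exactly.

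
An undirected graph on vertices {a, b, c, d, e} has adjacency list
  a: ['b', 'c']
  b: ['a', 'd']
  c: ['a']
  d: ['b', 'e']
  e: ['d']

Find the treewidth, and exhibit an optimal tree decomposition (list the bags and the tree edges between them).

Each bag holds 2 vertices, so the decomposition has width 1, which upper-bounds the treewidth. G has an edge, so its treewidth is at least 1. Hence tw(G) = 1 exactly.

Treewidth 1.
One such decomposition:
Bags: B1 = {a, c}  B2 = {a, b}  B3 = {b, d}  B4 = {d, e}
Tree: B1–B2, B2–B3, B3–B4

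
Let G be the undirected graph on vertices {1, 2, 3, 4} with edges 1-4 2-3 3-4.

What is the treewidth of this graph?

1

A width-1 tree decomposition is:
Bags: B1 = {1, 4}  B2 = {3, 4}  B3 = {2, 3}
Tree: B1–B2, B2–B3
Each bag holds 2 vertices, so the decomposition has width 1, which upper-bounds the treewidth. Any graph with an edge has treewidth ≥ 1, and G has the edge 1–4. The upper and lower bounds meet at 1, so that is the treewidth.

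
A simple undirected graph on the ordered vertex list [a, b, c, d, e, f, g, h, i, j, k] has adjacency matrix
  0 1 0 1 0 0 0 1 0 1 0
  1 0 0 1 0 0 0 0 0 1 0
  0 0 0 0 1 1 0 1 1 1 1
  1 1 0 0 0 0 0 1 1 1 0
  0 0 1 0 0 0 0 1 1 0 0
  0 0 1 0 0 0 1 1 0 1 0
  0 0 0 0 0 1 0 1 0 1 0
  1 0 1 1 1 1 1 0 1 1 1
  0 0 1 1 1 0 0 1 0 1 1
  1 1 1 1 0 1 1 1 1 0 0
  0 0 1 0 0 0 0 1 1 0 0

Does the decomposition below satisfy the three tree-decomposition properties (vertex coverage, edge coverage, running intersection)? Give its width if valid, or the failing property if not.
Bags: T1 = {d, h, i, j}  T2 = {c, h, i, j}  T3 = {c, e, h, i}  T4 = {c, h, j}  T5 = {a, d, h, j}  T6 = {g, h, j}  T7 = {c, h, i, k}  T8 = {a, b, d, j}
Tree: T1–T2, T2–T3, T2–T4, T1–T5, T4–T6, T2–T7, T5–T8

A tree decomposition must satisfy three properties: every vertex lies in some bag; for every edge, both endpoints lie together in some bag; and for every vertex, the bags containing it form a connected subtree. Here vertex f appears in no bag, so the decomposition is invalid.

No — vertex f appears in no bag.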